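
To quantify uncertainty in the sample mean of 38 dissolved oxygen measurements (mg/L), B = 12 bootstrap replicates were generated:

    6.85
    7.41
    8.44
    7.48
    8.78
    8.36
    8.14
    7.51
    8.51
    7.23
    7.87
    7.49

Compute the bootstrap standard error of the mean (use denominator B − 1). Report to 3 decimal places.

Bootstrap SE is the standard deviation of the 12 replicate means.
Mean of replicates: (6.85 + 7.41 + 8.44 + 7.48 + 8.78 + 8.36 + 8.14 + 7.51 + 8.51 + 7.23 + 7.87 + 7.49) / 12 = 94.0700 / 12 = 7.8392
Sum of squared deviations: (−0.9892)² + (−0.4292)² + (+0.6008)² + (−0.3592)² + (+0.9408)² + (+0.5208)² + (+0.3008)² + (−0.3292)² + (+0.6708)² + (−0.6092)² + (+0.0308)² + (−0.3492)² = 3.9519
Variance = 3.9519 / 11 = 0.3593
SE* = √0.3593

SE* = 0.599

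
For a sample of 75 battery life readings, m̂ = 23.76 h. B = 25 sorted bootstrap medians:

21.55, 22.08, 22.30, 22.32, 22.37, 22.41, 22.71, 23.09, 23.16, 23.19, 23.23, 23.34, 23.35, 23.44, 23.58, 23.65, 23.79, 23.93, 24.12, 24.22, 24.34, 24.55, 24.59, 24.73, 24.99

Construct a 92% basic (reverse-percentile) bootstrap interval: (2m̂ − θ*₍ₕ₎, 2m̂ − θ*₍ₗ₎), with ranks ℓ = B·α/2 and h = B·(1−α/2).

(22.79, 25.97)

Percentile endpoints at ranks 1 and 24: θ*₍1₎ = 21.55, θ*₍24₎ = 24.73.
Basic interval reflects these around m̂:
  lower = 2 × 23.76 − 24.73 = 22.79
  upper = 2 × 23.76 − 21.55 = 25.97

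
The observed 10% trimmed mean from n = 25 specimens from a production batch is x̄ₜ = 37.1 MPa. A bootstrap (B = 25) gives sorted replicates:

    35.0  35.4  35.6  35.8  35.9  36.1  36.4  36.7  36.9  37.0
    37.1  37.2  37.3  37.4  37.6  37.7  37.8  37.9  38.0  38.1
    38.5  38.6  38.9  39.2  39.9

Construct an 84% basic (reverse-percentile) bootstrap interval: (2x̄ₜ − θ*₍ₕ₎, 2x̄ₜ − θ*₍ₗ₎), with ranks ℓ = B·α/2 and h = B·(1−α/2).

Percentile endpoints at ranks 2 and 23: θ*₍2₎ = 35.4, θ*₍23₎ = 38.9.
Basic interval reflects these around x̄ₜ:
  lower = 2 × 37.1 − 38.9 = 35.3
  upper = 2 × 37.1 − 35.4 = 38.8

(35.3, 38.8)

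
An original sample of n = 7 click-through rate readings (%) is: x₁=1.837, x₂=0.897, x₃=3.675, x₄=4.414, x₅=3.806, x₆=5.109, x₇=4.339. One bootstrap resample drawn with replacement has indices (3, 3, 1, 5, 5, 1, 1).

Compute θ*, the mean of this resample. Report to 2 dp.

θ* = 2.92

Resample values: 3.675, 3.675, 1.837, 3.806, 3.806, 1.837, 1.837.
Mean = (3.675 + 3.675 + 1.837 + 3.806 + 3.806 + 1.837 + 1.837) / 7 = 20.4730 / 7 = 2.92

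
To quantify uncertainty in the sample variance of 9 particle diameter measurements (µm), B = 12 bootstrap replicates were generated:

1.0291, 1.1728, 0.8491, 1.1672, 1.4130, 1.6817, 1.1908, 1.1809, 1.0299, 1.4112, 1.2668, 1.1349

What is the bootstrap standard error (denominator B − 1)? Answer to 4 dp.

Bootstrap SE is the standard deviation of the 12 replicate variances.
Mean of replicates: (1.0291 + 1.1728 + 0.8491 + 1.1672 + 1.4130 + 1.6817 + 1.1908 + 1.1809 + 1.0299 + 1.4112 + 1.2668 + 1.1349) / 12 = 14.52740 / 12 = 1.21062
Sum of squared deviations: (−0.18152)² + (−0.03782)² + (−0.36152)² + (−0.04342)² + (+0.20238)² + (+0.47108)² + (−0.01982)² + (−0.02972)² + (−0.18072)² + (+0.20058)² + (+0.05618)² + (−0.07572)² = 0.51289
Variance = 0.51289 / 11 = 0.04663
SE* = √0.04663

SE* = 0.2159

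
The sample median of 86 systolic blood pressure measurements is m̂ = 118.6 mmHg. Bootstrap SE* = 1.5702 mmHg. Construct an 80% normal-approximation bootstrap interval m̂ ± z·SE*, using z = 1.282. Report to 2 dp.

(116.59, 120.61)

Margin = 1.282 × 1.5702 = 2.013
Interval: 118.6 ± 2.013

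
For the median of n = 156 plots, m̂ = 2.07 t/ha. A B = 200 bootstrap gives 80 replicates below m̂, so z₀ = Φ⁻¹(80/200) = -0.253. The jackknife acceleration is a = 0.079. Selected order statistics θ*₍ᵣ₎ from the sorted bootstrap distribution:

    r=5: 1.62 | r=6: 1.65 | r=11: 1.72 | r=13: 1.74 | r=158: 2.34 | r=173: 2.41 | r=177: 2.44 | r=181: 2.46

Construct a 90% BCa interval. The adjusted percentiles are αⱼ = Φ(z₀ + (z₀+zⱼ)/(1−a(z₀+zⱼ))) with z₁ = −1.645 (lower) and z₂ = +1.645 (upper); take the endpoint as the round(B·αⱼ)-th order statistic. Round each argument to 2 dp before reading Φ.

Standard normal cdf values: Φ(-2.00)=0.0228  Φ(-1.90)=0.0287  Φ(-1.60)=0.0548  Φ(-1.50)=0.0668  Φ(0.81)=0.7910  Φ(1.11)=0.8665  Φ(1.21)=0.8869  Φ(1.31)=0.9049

Lower: z₀ + z₁ = -0.253 + (-1.645) = -1.898; 1 − a(z₀+z₁) = 1 − (0.079)(-1.898) = 1.1499; argument = -0.253 + (-1.898)/1.1499 = -1.9035 → -1.90.
α₁ = Φ(-1.90) = 0.0287; rank = round(200 × 0.0287) = 6; θ*₍6₎ = 1.65.
Upper: z₀ + z₂ = 1.392; 1 − a(z₀+z₂) = 0.8900; argument = 1.3110 → 1.31; α₂ = 0.9049; rank = 181; θ*₍181₎ = 2.46.

(1.65, 2.46)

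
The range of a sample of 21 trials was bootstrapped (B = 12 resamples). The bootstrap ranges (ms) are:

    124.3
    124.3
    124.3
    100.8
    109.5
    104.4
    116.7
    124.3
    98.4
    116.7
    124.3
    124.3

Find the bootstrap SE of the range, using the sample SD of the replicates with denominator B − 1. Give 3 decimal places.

Bootstrap SE is the standard deviation of the 12 replicate ranges.
Mean of replicates: (124.3 + 124.3 + 124.3 + 100.8 + 109.5 + 104.4 + 116.7 + 124.3 + 98.4 + 116.7 + 124.3 + 124.3) / 12 = 1392.3000 / 12 = 116.0250
Sum of squared deviations: (+8.2750)² + (+8.2750)² + (+8.2750)² + (−15.2250)² + (−6.5250)² + (−11.6250)² + (+0.6750)² + (+8.2750)² + (−17.6250)² + (+0.6750)² + (+8.2750)² + (+8.2750)² = 1131.9225
Variance = 1131.9225 / 11 = 102.9020
SE* = √102.9020

SE* = 10.144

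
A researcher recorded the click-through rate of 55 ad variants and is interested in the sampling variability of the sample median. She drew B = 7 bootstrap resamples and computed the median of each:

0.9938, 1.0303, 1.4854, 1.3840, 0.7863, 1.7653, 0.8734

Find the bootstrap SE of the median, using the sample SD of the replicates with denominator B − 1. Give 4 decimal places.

SE* = 0.3613

Bootstrap SE is the standard deviation of the 7 replicate medians.
Mean of replicates: (0.9938 + 1.0303 + 1.4854 + 1.3840 + 0.7863 + 1.7653 + 0.8734) / 7 = 8.31850 / 7 = 1.18836
Sum of squared deviations: (−0.19456)² + (−0.15806)² + (+0.29704)² + (+0.19564)² + (−0.40206)² + (+0.57694)² + (−0.31496)² = 0.78306
Variance = 0.78306 / 6 = 0.13051
SE* = √0.13051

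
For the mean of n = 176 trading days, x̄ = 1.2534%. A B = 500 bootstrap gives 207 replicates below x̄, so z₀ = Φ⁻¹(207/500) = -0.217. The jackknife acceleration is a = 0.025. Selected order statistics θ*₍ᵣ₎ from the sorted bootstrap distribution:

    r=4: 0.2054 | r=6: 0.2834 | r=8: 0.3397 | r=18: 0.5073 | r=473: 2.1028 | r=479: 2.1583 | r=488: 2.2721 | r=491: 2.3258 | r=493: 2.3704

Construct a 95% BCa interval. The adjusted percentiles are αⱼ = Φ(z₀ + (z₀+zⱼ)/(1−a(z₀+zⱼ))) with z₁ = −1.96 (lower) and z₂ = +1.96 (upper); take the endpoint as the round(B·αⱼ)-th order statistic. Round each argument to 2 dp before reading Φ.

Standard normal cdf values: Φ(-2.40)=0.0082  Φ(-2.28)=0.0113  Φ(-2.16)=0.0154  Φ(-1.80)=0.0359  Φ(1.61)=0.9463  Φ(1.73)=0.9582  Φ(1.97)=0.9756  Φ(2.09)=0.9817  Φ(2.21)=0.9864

Lower: z₀ + z₁ = -0.217 + (-1.960) = -2.177; 1 − a(z₀+z₁) = 1 − (0.025)(-2.177) = 1.0544; argument = -0.217 + (-2.177)/1.0544 = -2.2816 → -2.28.
α₁ = Φ(-2.28) = 0.0113; rank = round(500 × 0.0113) = 6; θ*₍6₎ = 0.2834.
Upper: z₀ + z₂ = 1.743; 1 − a(z₀+z₂) = 0.9564; argument = 1.6054 → 1.61; α₂ = 0.9463; rank = 473; θ*₍473₎ = 2.1028.

(0.2834, 2.1028)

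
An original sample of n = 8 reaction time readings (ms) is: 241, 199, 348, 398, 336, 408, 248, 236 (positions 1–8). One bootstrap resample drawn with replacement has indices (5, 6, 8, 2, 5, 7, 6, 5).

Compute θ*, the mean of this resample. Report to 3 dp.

Resample values: 336, 408, 236, 199, 336, 248, 408, 336.
Mean = (336 + 408 + 236 + 199 + 336 + 248 + 408 + 336) / 8 = 2507.0 / 8 = 313.375

θ* = 313.375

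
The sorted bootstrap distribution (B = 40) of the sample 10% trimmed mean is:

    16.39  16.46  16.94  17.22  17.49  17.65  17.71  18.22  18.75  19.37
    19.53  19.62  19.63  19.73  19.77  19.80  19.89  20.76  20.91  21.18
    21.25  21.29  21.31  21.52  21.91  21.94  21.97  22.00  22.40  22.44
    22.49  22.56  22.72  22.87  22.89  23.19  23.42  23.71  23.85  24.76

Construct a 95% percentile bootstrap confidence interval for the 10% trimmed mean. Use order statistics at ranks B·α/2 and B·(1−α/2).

(16.39, 23.85)

α = 0.05; lower rank = 40 × 0.025 = 1; upper rank = 40 × 0.975 = 39.
The 1st smallest replicate is 16.39; the 39th is 23.85.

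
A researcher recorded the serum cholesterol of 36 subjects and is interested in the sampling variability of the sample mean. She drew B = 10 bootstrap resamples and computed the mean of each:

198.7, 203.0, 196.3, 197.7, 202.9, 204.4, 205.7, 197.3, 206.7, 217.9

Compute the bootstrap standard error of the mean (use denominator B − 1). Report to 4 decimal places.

Bootstrap SE is the standard deviation of the 10 replicate means.
Mean of replicates: (198.7 + 203.0 + 196.3 + 197.7 + 202.9 + 204.4 + 205.7 + 197.3 + 206.7 + 217.9) / 10 = 2030.60000 / 10 = 203.06000
Sum of squared deviations: (−4.36000)² + (−0.06000)² + (−6.76000)² + (−5.36000)² + (−0.16000)² + (+1.34000)² + (+2.64000)² + (−5.76000)² + (+3.64000)² + (+14.84000)² = 368.88400
Variance = 368.88400 / 9 = 40.98711
SE* = √40.98711

SE* = 6.4021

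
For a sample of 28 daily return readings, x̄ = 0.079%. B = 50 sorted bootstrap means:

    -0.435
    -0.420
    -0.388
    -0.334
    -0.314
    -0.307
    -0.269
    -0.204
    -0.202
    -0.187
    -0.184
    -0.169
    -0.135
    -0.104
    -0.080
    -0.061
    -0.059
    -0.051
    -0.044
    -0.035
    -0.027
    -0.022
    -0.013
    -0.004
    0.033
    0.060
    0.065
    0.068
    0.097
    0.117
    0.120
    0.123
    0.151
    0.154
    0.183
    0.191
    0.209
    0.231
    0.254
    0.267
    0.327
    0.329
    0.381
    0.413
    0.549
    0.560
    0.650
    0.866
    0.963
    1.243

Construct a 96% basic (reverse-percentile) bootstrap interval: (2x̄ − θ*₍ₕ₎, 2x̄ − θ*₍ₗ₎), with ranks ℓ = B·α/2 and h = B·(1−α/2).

(-0.805, 0.593)

Percentile endpoints at ranks 1 and 49: θ*₍1₎ = -0.435, θ*₍49₎ = 0.963.
Basic interval reflects these around x̄:
  lower = 2 × 0.079 − 0.963 = -0.805
  upper = 2 × 0.079 − -0.435 = 0.593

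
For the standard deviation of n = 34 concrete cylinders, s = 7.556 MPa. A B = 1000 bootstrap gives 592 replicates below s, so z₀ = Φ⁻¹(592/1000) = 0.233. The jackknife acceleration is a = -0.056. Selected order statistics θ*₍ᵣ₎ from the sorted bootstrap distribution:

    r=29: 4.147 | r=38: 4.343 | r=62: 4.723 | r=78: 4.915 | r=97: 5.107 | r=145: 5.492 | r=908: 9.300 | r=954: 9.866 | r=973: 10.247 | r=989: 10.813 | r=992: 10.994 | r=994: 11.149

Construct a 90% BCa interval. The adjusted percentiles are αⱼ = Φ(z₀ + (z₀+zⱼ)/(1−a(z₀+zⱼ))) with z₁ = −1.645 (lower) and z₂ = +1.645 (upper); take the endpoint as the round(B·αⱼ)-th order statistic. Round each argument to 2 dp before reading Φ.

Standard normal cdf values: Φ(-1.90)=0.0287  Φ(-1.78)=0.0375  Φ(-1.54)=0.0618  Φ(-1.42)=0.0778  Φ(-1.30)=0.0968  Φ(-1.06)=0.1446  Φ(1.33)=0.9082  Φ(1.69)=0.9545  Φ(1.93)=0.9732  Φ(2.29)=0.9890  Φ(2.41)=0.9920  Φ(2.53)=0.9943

(5.107, 10.247)

Lower: z₀ + z₁ = 0.233 + (-1.645) = -1.412; 1 − a(z₀+z₁) = 1 − (-0.056)(-1.412) = 0.9209; argument = 0.233 + (-1.412)/0.9209 = -1.3002 → -1.30.
α₁ = Φ(-1.30) = 0.0968; rank = round(1000 × 0.0968) = 97; θ*₍97₎ = 5.107.
Upper: z₀ + z₂ = 1.878; 1 − a(z₀+z₂) = 1.1052; argument = 1.9323 → 1.93; α₂ = 0.9732; rank = 973; θ*₍973₎ = 10.247.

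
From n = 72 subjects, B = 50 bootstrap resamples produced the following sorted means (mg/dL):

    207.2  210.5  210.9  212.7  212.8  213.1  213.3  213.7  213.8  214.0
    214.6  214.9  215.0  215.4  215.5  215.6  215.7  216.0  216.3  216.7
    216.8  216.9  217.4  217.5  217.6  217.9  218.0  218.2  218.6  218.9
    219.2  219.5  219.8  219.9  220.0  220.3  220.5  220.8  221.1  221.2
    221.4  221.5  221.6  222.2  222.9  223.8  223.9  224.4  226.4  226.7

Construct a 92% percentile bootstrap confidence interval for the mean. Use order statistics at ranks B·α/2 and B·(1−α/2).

(210.5, 224.4)

α = 0.08; lower rank = 50 × 0.040 = 2; upper rank = 50 × 0.960 = 48.
The 2nd smallest replicate is 210.5; the 48th is 224.4.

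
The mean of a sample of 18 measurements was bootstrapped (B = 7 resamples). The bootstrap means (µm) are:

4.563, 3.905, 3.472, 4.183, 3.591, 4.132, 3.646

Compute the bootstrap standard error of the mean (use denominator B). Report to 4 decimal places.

Bootstrap SE is the standard deviation of the 7 replicate means.
Mean of replicates: (4.563 + 3.905 + 3.472 + 4.183 + 3.591 + 4.132 + 3.646) / 7 = 27.49200 / 7 = 3.92743
Sum of squared deviations: (+0.63557)² + (−0.02243)² + (−0.45543)² + (+0.25557)² + (−0.33643)² + (+0.20457)² + (−0.28143)² = 0.91142
Variance = 0.91142 / 7 = 0.13020
SE* = √0.13020

SE* = 0.3608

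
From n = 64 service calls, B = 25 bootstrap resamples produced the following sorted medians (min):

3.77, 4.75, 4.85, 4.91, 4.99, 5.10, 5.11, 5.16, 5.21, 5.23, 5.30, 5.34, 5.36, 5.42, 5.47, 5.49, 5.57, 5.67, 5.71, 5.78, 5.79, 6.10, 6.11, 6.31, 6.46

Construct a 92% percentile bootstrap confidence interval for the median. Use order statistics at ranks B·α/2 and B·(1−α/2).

(3.77, 6.31)

α = 0.08; lower rank = 25 × 0.040 = 1; upper rank = 25 × 0.960 = 24.
The 1st smallest replicate is 3.77; the 24th is 6.31.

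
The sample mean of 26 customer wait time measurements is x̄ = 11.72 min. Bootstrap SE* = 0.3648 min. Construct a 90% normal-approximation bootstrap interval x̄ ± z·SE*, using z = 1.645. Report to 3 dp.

Margin = 1.645 × 0.3648 = 0.6001
Interval: 11.72 ± 0.6001

(11.120, 12.320)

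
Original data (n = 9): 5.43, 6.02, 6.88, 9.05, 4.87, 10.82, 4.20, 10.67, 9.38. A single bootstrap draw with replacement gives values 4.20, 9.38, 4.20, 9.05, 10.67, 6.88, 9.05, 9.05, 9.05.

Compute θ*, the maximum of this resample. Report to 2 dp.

θ* = 10.67

Maximum = 10.67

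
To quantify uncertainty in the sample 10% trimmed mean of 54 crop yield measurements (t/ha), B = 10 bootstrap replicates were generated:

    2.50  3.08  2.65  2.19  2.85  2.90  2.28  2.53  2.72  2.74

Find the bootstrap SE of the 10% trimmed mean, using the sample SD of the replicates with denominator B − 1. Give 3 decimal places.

SE* = 0.276

Bootstrap SE is the standard deviation of the 10 replicate 10% trimmed means.
Mean of replicates: (2.50 + 3.08 + 2.65 + 2.19 + 2.85 + 2.90 + 2.28 + 2.53 + 2.72 + 2.74) / 10 = 26.4400 / 10 = 2.6440
Sum of squared deviations: (−0.1440)² + (+0.4360)² + (+0.0060)² + (−0.4540)² + (+0.2060)² + (+0.2560)² + (−0.3640)² + (−0.1140)² + (+0.0760)² + (+0.0960)² = 0.6854
Variance = 0.6854 / 9 = 0.0762
SE* = √0.0762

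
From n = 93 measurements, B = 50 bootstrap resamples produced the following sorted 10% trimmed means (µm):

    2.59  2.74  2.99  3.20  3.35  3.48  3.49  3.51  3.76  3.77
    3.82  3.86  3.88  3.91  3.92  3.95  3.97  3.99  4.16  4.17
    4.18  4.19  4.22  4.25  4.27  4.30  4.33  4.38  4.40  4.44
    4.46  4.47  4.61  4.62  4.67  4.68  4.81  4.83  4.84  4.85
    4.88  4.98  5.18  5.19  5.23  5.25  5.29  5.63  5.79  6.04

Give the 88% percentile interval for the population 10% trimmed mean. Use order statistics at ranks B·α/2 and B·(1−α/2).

α = 0.12; lower rank = 50 × 0.060 = 3; upper rank = 50 × 0.940 = 47.
The 3rd smallest replicate is 2.99; the 47th is 5.29.

(2.99, 5.29)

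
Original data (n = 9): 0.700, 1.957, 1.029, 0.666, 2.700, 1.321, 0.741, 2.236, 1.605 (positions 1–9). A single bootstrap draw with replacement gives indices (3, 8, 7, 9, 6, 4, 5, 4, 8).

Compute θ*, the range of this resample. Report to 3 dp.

Resample values: 1.029, 2.236, 0.741, 1.605, 1.321, 0.666, 2.700, 0.666, 2.236.
Range = 2.700 − 0.666 = 2.034

θ* = 2.034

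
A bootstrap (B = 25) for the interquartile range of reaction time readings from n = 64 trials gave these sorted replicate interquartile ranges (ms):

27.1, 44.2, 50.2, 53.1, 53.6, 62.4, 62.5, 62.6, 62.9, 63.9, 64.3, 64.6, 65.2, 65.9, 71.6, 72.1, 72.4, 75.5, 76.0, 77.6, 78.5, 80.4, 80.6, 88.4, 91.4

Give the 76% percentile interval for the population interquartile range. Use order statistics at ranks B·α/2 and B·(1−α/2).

α = 0.24; lower rank = 25 × 0.120 = 3; upper rank = 25 × 0.880 = 22.
The 3rd smallest replicate is 50.2; the 22nd is 80.4.

(50.2, 80.4)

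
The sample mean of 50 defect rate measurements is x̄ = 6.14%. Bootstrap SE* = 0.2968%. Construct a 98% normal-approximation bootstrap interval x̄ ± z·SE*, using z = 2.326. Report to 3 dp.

(5.450, 6.830)

Margin = 2.326 × 0.2968 = 0.6904
Interval: 6.14 ± 0.6904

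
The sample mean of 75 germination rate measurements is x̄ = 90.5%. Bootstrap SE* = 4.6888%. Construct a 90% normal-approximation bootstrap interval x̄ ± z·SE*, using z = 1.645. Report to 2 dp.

(82.79, 98.21)

Margin = 1.645 × 4.6888 = 7.713
Interval: 90.5 ± 7.713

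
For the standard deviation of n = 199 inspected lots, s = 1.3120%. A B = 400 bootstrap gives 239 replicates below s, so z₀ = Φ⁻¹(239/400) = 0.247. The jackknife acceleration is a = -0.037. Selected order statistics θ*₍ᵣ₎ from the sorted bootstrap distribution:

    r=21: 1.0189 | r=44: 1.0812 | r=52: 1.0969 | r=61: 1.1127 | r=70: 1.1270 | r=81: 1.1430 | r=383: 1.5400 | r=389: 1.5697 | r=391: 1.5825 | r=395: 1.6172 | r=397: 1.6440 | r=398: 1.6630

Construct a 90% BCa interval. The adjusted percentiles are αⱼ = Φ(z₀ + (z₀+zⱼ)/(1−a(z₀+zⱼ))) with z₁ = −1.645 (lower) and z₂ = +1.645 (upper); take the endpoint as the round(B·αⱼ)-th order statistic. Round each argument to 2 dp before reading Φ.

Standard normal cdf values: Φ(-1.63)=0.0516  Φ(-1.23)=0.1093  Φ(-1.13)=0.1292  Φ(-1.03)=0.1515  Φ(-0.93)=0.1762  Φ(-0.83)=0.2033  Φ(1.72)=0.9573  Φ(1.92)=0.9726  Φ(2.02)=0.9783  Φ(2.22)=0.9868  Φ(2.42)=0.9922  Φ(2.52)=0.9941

(1.0812, 1.5825)

Lower: z₀ + z₁ = 0.247 + (-1.645) = -1.398; 1 − a(z₀+z₁) = 1 − (-0.037)(-1.398) = 0.9483; argument = 0.247 + (-1.398)/0.9483 = -1.2273 → -1.23.
α₁ = Φ(-1.23) = 0.1093; rank = round(400 × 0.1093) = 44; θ*₍44₎ = 1.0812.
Upper: z₀ + z₂ = 1.892; 1 − a(z₀+z₂) = 1.0700; argument = 2.0152 → 2.02; α₂ = 0.9783; rank = 391; θ*₍391₎ = 1.5825.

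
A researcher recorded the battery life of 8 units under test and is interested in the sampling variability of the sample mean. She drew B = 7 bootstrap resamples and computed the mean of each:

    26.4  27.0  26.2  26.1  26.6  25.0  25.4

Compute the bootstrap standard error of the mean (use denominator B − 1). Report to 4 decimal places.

Bootstrap SE is the standard deviation of the 7 replicate means.
Mean of replicates: (26.4 + 27.0 + 26.2 + 26.1 + 26.6 + 25.0 + 25.4) / 7 = 182.70000 / 7 = 26.10000
Sum of squared deviations: (+0.30000)² + (+0.90000)² + (+0.10000)² + (+0.00000)² + (+0.50000)² + (−1.10000)² + (−0.70000)² = 2.86000
Variance = 2.86000 / 6 = 0.47667
SE* = √0.47667

SE* = 0.6904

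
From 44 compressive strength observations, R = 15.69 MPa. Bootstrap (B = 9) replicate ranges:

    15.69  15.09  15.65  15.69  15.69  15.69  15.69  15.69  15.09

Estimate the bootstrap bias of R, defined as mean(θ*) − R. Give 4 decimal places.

mean(θ*) = (15.69 + 15.09 + 15.65 + 15.69 + 15.69 + 15.69 + 15.69 + 15.69 + 15.09) / 9 = 15.55222
bias = 15.55222 − 15.69

bias = −0.1378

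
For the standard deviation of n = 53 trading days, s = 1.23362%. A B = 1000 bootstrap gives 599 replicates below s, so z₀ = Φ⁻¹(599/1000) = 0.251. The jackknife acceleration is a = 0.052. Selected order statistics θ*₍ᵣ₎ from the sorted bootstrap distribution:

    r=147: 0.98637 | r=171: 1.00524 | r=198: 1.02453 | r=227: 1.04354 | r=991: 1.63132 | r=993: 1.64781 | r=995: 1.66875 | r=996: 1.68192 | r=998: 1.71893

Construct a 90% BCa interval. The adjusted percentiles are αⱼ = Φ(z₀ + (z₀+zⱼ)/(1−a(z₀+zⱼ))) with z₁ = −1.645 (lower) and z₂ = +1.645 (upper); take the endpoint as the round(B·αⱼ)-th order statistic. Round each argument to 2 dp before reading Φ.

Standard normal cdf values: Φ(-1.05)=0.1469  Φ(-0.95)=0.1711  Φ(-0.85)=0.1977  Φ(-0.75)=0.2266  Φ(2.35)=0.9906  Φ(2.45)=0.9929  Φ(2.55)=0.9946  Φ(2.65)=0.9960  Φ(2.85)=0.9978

(0.98637, 1.63132)

Lower: z₀ + z₁ = 0.251 + (-1.645) = -1.394; 1 − a(z₀+z₁) = 1 − (0.052)(-1.394) = 1.0725; argument = 0.251 + (-1.394)/1.0725 = -1.0488 → -1.05.
α₁ = Φ(-1.05) = 0.1469; rank = round(1000 × 0.1469) = 147; θ*₍147₎ = 0.98637.
Upper: z₀ + z₂ = 1.896; 1 − a(z₀+z₂) = 0.9014; argument = 2.3544 → 2.35; α₂ = 0.9906; rank = 991; θ*₍991₎ = 1.63132.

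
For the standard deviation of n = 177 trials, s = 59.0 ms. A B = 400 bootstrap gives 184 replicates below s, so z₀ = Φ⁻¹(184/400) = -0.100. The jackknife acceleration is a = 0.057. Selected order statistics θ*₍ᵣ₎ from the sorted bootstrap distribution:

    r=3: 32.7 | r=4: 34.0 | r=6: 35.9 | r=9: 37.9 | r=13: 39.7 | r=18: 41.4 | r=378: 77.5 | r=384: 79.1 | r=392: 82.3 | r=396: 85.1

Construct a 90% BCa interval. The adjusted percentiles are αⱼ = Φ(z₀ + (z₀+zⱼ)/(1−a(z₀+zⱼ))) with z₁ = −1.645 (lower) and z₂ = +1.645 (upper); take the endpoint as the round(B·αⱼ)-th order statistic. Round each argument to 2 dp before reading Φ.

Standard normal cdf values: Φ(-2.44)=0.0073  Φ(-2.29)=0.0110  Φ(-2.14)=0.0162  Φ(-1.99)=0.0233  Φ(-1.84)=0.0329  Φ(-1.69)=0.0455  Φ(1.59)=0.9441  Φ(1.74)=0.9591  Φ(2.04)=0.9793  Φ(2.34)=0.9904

Lower: z₀ + z₁ = -0.100 + (-1.645) = -1.745; 1 − a(z₀+z₁) = 1 − (0.057)(-1.745) = 1.0995; argument = -0.100 + (-1.745)/1.0995 = -1.6871 → -1.69.
α₁ = Φ(-1.69) = 0.0455; rank = round(400 × 0.0455) = 18; θ*₍18₎ = 41.4.
Upper: z₀ + z₂ = 1.545; 1 − a(z₀+z₂) = 0.9119; argument = 1.5942 → 1.59; α₂ = 0.9441; rank = 378; θ*₍378₎ = 77.5.

(41.4, 77.5)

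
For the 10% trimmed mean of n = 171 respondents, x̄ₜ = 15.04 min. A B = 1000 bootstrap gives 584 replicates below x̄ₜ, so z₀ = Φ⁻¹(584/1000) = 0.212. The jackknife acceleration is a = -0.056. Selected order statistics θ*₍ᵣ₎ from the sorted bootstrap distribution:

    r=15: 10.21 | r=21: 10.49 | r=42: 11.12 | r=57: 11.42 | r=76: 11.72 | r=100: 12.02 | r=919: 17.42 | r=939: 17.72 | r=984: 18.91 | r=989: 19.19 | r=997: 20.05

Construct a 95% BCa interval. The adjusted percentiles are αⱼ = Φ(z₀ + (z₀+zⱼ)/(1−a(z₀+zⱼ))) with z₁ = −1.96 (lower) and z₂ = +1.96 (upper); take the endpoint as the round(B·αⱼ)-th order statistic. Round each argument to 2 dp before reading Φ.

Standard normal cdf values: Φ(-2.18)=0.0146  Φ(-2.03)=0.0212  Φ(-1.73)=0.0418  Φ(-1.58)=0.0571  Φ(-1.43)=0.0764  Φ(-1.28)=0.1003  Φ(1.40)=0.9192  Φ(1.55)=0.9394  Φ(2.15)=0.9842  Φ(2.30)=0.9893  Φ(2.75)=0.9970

Lower: z₀ + z₁ = 0.212 + (-1.960) = -1.748; 1 − a(z₀+z₁) = 1 − (-0.056)(-1.748) = 0.9021; argument = 0.212 + (-1.748)/0.9021 = -1.7257 → -1.73.
α₁ = Φ(-1.73) = 0.0418; rank = round(1000 × 0.0418) = 42; θ*₍42₎ = 11.12.
Upper: z₀ + z₂ = 2.172; 1 − a(z₀+z₂) = 1.1216; argument = 2.1485 → 2.15; α₂ = 0.9842; rank = 984; θ*₍984₎ = 18.91.

(11.12, 18.91)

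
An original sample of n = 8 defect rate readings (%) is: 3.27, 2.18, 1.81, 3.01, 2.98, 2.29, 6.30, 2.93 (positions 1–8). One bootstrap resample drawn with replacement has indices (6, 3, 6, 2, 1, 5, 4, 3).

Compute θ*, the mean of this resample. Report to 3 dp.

Resample values: 2.29, 1.81, 2.29, 2.18, 3.27, 2.98, 3.01, 1.81.
Mean = (2.29 + 1.81 + 2.29 + 2.18 + 3.27 + 2.98 + 3.01 + 1.81) / 8 = 19.640 / 8 = 2.455

θ* = 2.455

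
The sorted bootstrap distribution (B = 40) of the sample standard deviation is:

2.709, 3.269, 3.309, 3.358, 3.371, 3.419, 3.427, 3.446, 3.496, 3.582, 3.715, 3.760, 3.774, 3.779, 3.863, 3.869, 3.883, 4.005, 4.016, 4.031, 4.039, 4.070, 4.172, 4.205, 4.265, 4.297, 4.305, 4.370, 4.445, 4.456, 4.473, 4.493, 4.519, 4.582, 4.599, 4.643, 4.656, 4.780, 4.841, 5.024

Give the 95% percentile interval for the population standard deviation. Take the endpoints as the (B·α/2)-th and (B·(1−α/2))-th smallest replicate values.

(2.709, 4.841)

α = 0.05; lower rank = 40 × 0.025 = 1; upper rank = 40 × 0.975 = 39.
The 1st smallest replicate is 2.709; the 39th is 4.841.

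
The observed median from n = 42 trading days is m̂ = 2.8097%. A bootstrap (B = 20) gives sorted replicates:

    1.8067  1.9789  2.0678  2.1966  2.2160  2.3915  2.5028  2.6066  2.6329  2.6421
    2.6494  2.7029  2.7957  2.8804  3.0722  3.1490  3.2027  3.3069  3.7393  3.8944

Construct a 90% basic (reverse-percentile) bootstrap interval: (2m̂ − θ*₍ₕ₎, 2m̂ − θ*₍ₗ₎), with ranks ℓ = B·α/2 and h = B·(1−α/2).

Percentile endpoints at ranks 1 and 19: θ*₍1₎ = 1.8067, θ*₍19₎ = 3.7393.
Basic interval reflects these around m̂:
  lower = 2 × 2.8097 − 3.7393 = 1.8801
  upper = 2 × 2.8097 − 1.8067 = 3.8127

(1.8801, 3.8127)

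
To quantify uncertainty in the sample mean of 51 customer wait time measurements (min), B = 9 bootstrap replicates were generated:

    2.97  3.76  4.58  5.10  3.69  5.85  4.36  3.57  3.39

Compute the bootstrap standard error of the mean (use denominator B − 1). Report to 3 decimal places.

SE* = 0.915

Bootstrap SE is the standard deviation of the 9 replicate means.
Mean of replicates: (2.97 + 3.76 + 4.58 + 5.10 + 3.69 + 5.85 + 4.36 + 3.57 + 3.39) / 9 = 37.2700 / 9 = 4.1411
Sum of squared deviations: (−1.1711)² + (−0.3811)² + (+0.4389)² + (+0.9589)² + (−0.4511)² + (+1.7089)² + (+0.2189)² + (−0.5711)² + (−0.7511)² = 6.6909
Variance = 6.6909 / 8 = 0.8364
SE* = √0.8364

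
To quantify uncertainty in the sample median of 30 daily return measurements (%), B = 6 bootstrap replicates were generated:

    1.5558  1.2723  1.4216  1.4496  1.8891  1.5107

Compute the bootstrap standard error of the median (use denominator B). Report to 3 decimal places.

SE* = 0.189

Bootstrap SE is the standard deviation of the 6 replicate medians.
Mean of replicates: (1.5558 + 1.2723 + 1.4216 + 1.4496 + 1.8891 + 1.5107) / 6 = 9.09910 / 6 = 1.51652
Sum of squared deviations: (+0.03928)² + (−0.24422)² + (−0.09492)² + (−0.06692)² + (+0.37258)² + (−0.00582)² = 0.21352
Variance = 0.21352 / 6 = 0.03559
SE* = √0.03559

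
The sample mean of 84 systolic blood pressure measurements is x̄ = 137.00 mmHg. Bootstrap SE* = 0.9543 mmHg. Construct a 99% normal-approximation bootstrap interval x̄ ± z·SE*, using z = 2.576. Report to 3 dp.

(134.542, 139.458)

Margin = 2.576 × 0.9543 = 2.4583
Interval: 137.00 ± 2.4583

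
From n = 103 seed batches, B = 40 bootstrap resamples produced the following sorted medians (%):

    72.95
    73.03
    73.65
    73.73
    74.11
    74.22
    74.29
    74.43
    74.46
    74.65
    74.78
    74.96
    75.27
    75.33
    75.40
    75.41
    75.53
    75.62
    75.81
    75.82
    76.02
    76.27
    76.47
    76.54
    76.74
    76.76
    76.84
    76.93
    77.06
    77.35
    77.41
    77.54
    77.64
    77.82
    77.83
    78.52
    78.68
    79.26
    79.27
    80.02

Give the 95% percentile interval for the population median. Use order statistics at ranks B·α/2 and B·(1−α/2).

(72.95, 79.27)

α = 0.05; lower rank = 40 × 0.025 = 1; upper rank = 40 × 0.975 = 39.
The 1st smallest replicate is 72.95; the 39th is 79.27.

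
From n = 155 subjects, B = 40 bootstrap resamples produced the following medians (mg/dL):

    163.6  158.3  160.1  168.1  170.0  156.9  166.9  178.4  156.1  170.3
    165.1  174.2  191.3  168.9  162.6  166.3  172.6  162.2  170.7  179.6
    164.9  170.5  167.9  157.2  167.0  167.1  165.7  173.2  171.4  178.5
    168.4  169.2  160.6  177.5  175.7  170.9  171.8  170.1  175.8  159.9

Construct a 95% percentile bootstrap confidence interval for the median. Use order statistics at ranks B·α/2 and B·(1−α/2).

(156.1, 179.6)

Sorted replicates: 156.1, 156.9, 157.2, 158.3, 159.9, 160.1, 160.6, 162.2, 162.6, 163.6, 164.9, 165.1, 165.7, 166.3, 166.9, 167.0, 167.1, 167.9, 168.1, 168.4, 168.9, 169.2, 170.0, 170.1, 170.3, 170.5, 170.7, 170.9, 171.4, 171.8, 172.6, 173.2, 174.2, 175.7, 175.8, 177.5, 178.4, 178.5, 179.6, 191.3
α = 0.05; lower rank = 40 × 0.025 = 1; upper rank = 40 × 0.975 = 39.
The 1st smallest replicate is 156.1; the 39th is 179.6.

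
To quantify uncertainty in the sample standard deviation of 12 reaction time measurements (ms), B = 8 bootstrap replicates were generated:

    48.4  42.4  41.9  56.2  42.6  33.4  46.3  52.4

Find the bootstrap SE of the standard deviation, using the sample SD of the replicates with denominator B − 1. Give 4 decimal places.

Bootstrap SE is the standard deviation of the 8 replicate standard deviations.
Mean of replicates: (48.4 + 42.4 + 41.9 + 56.2 + 42.6 + 33.4 + 46.3 + 52.4) / 8 = 363.60000 / 8 = 45.45000
Sum of squared deviations: (+2.95000)² + (−3.05000)² + (−3.55000)² + (+10.75000)² + (−2.85000)² + (−12.05000)² + (+0.85000)² + (+6.95000)² = 348.52000
Variance = 348.52000 / 7 = 49.78857
SE* = √49.78857

SE* = 7.0561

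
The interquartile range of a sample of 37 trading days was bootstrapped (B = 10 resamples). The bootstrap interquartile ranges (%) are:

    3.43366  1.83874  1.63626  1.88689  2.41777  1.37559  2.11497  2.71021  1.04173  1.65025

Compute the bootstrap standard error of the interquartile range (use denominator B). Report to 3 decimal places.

Bootstrap SE is the standard deviation of the 10 replicate interquartile ranges.
Mean of replicates: (3.43366 + 1.83874 + 1.63626 + 1.88689 + 2.41777 + 1.37559 + 2.11497 + 2.71021 + 1.04173 + 1.65025) / 10 = 20.106070 / 10 = 2.010607
Sum of squared deviations: (+1.423053)² + (−0.171867)² + (−0.374347)² + (−0.123717)² + (+0.407163)² + (−0.635017)² + (+0.104363)² + (+0.699603)² + (−0.968877)² + (−0.360357)² = 4.348004
Variance = 4.348004 / 10 = 0.434800
SE* = √0.434800

SE* = 0.659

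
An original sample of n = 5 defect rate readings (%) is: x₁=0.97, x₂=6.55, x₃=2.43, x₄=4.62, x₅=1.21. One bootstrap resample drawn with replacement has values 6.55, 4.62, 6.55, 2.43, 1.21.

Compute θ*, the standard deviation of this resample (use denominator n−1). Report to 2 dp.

θ* = 2.41

Mean = 4.2720; sum of squared deviations = 23.2685
s² = 23.2685 / 4 = 5.8171
s = √5.8171 = 2.41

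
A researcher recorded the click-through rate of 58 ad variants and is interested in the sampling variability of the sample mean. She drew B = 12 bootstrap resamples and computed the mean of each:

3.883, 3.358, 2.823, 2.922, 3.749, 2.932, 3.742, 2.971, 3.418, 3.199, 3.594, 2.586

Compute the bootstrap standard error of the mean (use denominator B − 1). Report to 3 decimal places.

Bootstrap SE is the standard deviation of the 12 replicate means.
Mean of replicates: (3.883 + 3.358 + 2.823 + 2.922 + 3.749 + 2.932 + 3.742 + 2.971 + 3.418 + 3.199 + 3.594 + 2.586) / 12 = 39.1770 / 12 = 3.2647
Sum of squared deviations: (+0.6183)² + (+0.0933)² + (−0.4417)² + (−0.3427)² + (+0.4843)² + (−0.3327)² + (+0.4773)² + (−0.2937)² + (+0.1533)² + (−0.0657)² + (+0.3293)² + (−0.6787)² = 1.9597
Variance = 1.9597 / 11 = 0.1782
SE* = √0.1782

SE* = 0.422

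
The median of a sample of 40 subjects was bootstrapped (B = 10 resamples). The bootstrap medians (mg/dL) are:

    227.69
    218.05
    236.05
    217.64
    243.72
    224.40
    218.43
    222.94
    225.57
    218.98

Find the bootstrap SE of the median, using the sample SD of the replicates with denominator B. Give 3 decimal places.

SE* = 8.157

Bootstrap SE is the standard deviation of the 10 replicate medians.
Mean of replicates: (227.69 + 218.05 + 236.05 + 217.64 + 243.72 + 224.40 + 218.43 + 222.94 + 225.57 + 218.98) / 10 = 2253.4700 / 10 = 225.3470
Sum of squared deviations: (+2.3430)² + (−7.2970)² + (+10.7030)² + (−7.7070)² + (+18.3730)² + (−0.9470)² + (−6.9170)² + (−2.4070)² + (+0.2230)² + (−6.3670)² = 665.3788
Variance = 665.3788 / 10 = 66.5379
SE* = √66.5379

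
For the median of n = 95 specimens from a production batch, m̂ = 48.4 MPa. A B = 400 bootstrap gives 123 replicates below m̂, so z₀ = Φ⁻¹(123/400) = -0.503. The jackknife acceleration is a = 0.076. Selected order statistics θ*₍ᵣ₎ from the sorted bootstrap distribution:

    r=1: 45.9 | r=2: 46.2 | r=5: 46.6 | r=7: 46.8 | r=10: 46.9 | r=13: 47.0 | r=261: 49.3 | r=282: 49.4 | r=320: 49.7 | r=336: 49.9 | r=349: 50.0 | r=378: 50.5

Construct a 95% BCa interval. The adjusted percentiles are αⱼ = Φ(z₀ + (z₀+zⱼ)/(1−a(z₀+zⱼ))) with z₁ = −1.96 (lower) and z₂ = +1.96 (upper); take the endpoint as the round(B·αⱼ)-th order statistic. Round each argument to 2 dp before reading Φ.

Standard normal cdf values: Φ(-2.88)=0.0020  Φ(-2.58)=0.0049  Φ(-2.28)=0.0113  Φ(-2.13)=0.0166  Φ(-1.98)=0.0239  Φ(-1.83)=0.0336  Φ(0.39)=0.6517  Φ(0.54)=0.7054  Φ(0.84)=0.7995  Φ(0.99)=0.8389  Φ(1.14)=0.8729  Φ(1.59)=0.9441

(46.2, 50.0)

Lower: z₀ + z₁ = -0.503 + (-1.960) = -2.463; 1 − a(z₀+z₁) = 1 − (0.076)(-2.463) = 1.1872; argument = -0.503 + (-2.463)/1.1872 = -2.5777 → -2.58.
α₁ = Φ(-2.58) = 0.0049; rank = round(400 × 0.0049) = 2; θ*₍2₎ = 46.2.
Upper: z₀ + z₂ = 1.457; 1 − a(z₀+z₂) = 0.8893; argument = 1.1354 → 1.14; α₂ = 0.8729; rank = 349; θ*₍349₎ = 50.0.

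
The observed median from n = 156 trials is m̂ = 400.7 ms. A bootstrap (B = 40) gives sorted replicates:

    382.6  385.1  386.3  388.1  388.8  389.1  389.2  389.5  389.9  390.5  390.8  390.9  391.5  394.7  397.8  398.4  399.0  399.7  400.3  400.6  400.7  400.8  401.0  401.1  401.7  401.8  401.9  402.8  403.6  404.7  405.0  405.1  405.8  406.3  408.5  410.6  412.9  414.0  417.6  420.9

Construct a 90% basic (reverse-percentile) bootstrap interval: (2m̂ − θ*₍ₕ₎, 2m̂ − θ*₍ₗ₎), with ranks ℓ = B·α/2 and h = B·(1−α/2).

Percentile endpoints at ranks 2 and 38: θ*₍2₎ = 385.1, θ*₍38₎ = 414.0.
Basic interval reflects these around m̂:
  lower = 2 × 400.7 − 414.0 = 387.4
  upper = 2 × 400.7 − 385.1 = 416.3

(387.4, 416.3)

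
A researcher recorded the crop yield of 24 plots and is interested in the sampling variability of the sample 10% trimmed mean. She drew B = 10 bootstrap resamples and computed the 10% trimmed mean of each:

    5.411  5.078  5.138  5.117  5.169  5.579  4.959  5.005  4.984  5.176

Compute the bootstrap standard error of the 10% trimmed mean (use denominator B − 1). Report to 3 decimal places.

SE* = 0.195

Bootstrap SE is the standard deviation of the 10 replicate 10% trimmed means.
Mean of replicates: (5.411 + 5.078 + 5.138 + 5.117 + 5.169 + 5.579 + 4.959 + 5.005 + 4.984 + 5.176) / 10 = 51.6160 / 10 = 5.1616
Sum of squared deviations: (+0.2494)² + (−0.0836)² + (−0.0236)² + (−0.0446)² + (+0.0074)² + (+0.4174)² + (−0.2026)² + (−0.1566)² + (−0.1776)² + (+0.0144)² = 0.3433
Variance = 0.3433 / 9 = 0.0381
SE* = √0.0381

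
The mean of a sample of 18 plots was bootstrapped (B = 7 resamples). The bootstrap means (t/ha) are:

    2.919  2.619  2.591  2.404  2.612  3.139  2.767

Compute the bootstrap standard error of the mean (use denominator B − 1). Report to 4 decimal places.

Bootstrap SE is the standard deviation of the 7 replicate means.
Mean of replicates: (2.919 + 2.619 + 2.591 + 2.404 + 2.612 + 3.139 + 2.767) / 7 = 19.05100 / 7 = 2.72157
Sum of squared deviations: (+0.19743)² + (−0.10257)² + (−0.13057)² + (−0.31757)² + (−0.10957)² + (+0.41743)² + (+0.04543)² = 0.35572
Variance = 0.35572 / 6 = 0.05929
SE* = √0.05929

SE* = 0.2435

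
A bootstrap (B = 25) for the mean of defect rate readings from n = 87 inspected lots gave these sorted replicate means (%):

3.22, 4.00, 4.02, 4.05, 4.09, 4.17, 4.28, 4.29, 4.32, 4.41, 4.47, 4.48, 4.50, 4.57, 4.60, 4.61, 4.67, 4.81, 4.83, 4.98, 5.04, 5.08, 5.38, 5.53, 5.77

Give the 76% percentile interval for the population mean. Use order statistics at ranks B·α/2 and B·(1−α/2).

(4.02, 5.08)

α = 0.24; lower rank = 25 × 0.120 = 3; upper rank = 25 × 0.880 = 22.
The 3rd smallest replicate is 4.02; the 22nd is 5.08.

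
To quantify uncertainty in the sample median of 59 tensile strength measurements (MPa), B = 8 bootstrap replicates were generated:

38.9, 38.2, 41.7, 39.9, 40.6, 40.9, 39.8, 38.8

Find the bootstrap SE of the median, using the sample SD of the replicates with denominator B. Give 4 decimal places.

SE* = 1.1079

Bootstrap SE is the standard deviation of the 8 replicate medians.
Mean of replicates: (38.9 + 38.2 + 41.7 + 39.9 + 40.6 + 40.9 + 39.8 + 38.8) / 8 = 318.80000 / 8 = 39.85000
Sum of squared deviations: (−0.95000)² + (−1.65000)² + (+1.85000)² + (+0.05000)² + (+0.75000)² + (+1.05000)² + (−0.05000)² + (−1.05000)² = 9.82000
Variance = 9.82000 / 8 = 1.22750
SE* = √1.22750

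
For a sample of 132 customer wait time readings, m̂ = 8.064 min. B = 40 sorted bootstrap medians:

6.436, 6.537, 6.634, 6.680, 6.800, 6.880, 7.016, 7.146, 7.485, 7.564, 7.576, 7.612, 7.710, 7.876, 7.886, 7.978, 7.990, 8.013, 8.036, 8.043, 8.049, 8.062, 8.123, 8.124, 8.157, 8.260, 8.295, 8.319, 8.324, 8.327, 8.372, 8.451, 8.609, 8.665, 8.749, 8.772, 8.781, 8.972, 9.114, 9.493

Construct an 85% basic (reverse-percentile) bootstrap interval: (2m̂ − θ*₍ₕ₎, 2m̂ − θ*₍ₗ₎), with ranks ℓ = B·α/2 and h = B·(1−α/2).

(7.347, 9.494)

Percentile endpoints at ranks 3 and 37: θ*₍3₎ = 6.634, θ*₍37₎ = 8.781.
Basic interval reflects these around m̂:
  lower = 2 × 8.064 − 8.781 = 7.347
  upper = 2 × 8.064 − 6.634 = 9.494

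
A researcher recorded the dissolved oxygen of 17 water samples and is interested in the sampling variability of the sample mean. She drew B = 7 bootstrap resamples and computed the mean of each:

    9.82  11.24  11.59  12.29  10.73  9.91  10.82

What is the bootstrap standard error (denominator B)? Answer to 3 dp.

SE* = 0.820

Bootstrap SE is the standard deviation of the 7 replicate means.
Mean of replicates: (9.82 + 11.24 + 11.59 + 12.29 + 10.73 + 9.91 + 10.82) / 7 = 76.4000 / 7 = 10.9143
Sum of squared deviations: (−1.0943)² + (+0.3257)² + (+0.6757)² + (+1.3757)² + (−0.1843)² + (−1.0043)² + (−0.0943)² = 4.7042
Variance = 4.7042 / 7 = 0.6720
SE* = √0.6720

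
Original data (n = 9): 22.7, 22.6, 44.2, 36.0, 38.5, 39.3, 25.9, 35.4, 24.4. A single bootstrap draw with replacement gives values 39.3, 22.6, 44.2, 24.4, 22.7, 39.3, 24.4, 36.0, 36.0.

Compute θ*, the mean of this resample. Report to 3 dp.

θ* = 32.100

Mean = (39.3 + 22.6 + 44.2 + 24.4 + 22.7 + 39.3 + 24.4 + 36.0 + 36.0) / 9 = 288.90 / 9 = 32.100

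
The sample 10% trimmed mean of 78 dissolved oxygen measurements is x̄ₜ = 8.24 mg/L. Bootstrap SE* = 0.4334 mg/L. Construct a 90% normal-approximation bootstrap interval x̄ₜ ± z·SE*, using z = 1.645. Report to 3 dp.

(7.527, 8.953)

Margin = 1.645 × 0.4334 = 0.7129
Interval: 8.24 ± 0.7129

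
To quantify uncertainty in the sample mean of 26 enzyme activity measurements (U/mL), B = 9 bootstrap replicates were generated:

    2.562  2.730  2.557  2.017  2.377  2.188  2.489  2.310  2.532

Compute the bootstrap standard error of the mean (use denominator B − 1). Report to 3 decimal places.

SE* = 0.219

Bootstrap SE is the standard deviation of the 9 replicate means.
Mean of replicates: (2.562 + 2.730 + 2.557 + 2.017 + 2.377 + 2.188 + 2.489 + 2.310 + 2.532) / 9 = 21.7620 / 9 = 2.4180
Sum of squared deviations: (+0.1440)² + (+0.3120)² + (+0.1390)² + (−0.4010)² + (−0.0410)² + (−0.2300)² + (+0.0710)² + (−0.1080)² + (+0.1140)² = 0.3825
Variance = 0.3825 / 8 = 0.0478
SE* = √0.0478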